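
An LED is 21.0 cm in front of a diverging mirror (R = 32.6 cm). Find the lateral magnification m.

f = R/2 = 32.6/2 = 16.30 cm; for a diverging mirror, f = -16.30 cm.
1/d_i = 1/f − 1/d_o = 1/(-16.30) − 1/(21.0) = -0.1090, so d_i = -9.177 cm.
m = −d_i/d_o = −(-9.177)/(21.0) = +0.437.
The image is virtual, upright and reduced, behind the mirror.

m = +0.437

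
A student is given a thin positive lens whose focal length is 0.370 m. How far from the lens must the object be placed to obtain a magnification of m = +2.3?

0.209 m

m = −d_i/d_o ⇒ d_i = −m·d_o.
1/f = 1/d_o + 1/d_i = 1/d_o − 1/(m·d_o) = (1 − 1/m)/d_o, so d_o = f(1 − 1/m) = (0.3700)(1 − 1/(+2.3)) = 0.209 m.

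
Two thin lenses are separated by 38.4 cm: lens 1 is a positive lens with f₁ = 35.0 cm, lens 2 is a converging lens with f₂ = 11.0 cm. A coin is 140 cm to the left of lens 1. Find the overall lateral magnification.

m = -0.190

Lens 1: 1/d_i1 = 1/(35.0) − 1/(140) = 0.02143, so d_i1 = 46.67 cm; m₁ = −d_i1/d_o1 = -0.3334.
d_o2 = 38.4 − (46.67) = -8.270 cm (virtual object).
Lens 2: 1/d_i2 = 1/(11.0) − 1/(-8.270) = 0.2118, so d_i2 = 4.721 cm; m₂ = −d_i2/d_o2 = +0.5708.
m = m₁·m₂ = (-0.3334)(+0.5708) = -0.190.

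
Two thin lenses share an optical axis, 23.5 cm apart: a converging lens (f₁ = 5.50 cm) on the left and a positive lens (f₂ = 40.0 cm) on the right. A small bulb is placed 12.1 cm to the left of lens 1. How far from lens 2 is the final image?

20.2 cm

Lens 1: 1/d_i1 = 1/f₁ − 1/d_o1 = 1/(5.50) − 1/(12.1) = 0.09917, so d_i1 = 10.08 cm.
The intermediate image is 10.08 cm to the right of lens 1, which is 23.5 − (10.08) = 13.42 cm to the left of lens 2, so d_o2 = +13.42 cm.
Lens 2: 1/d_i2 = 1/f₂ − 1/d_o2 = 1/(40.0) − 1/(13.42) = -0.04952, so d_i2 = -20.2 cm.
The final image is virtual, 20.2 cm to the left of lens 2 (overall magnification ≈ -1.3).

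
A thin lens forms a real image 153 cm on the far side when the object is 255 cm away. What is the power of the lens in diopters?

d_i = +153 cm.
1/f = 1/d_o + 1/d_i = 1/(255) + 1/(153) = 0.01046 cm⁻¹.
f = 95.62 cm = 0.9563 m, so P = 1/f = +1.05 D.

P = +1.05 D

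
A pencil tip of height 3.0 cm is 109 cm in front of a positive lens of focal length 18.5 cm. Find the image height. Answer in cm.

0.613 cm

1/d_i = 1/f − 1/d_o = 1/(18.50) − 1/(109) = 0.04488, so d_i = 22.28 cm.
m = −d_i/d_o = -0.2044.
|h_i| = |m|·h_o = 0.2044 × 3.0 = 0.613 cm. The image is real, inverted and reduced, on the far side of the lens.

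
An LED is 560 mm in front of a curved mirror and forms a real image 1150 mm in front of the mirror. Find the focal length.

f = 377 mm (concave)

Real image ⇒ d_i = +1150 mm.
1/f = 1/d_o + 1/d_i = 1/(560) + 1/(1150) = 0.002655, so f = 377 mm.
Since f is positive, the curved mirror is concave.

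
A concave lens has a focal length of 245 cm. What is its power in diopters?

P = -0.408 D

For a concave lens, f = −245 cm.
f = -245 cm = -2.45 m.
P = 1/f = 1/(-2.45 m) = -0.408 D.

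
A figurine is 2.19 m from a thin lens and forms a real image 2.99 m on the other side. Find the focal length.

Real image ⇒ d_i = +2.99 m.
1/f = 1/d_o + 1/d_i = 1/(2.19) + 1/(2.99) = 0.7911, so f = 1.26 m.
Since f is positive, the thin lens is converging.

f = 1.26 m (converging)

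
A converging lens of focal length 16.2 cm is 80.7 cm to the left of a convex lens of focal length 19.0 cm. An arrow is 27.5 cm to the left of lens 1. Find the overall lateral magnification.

m = +1.22

Lens 1: 1/d_i1 = 1/(16.2) − 1/(27.5) = 0.02536, so d_i1 = 39.42 cm; m₁ = −d_i1/d_o1 = -1.433.
d_o2 = 80.7 − (39.42) = 41.28 cm.
Lens 2: 1/d_i2 = 1/(19.0) − 1/(41.28) = 0.02841, so d_i2 = 35.20 cm; m₂ = −d_i2/d_o2 = -0.8528.
m = m₁·m₂ = (-1.433)(-0.8528) = +1.22.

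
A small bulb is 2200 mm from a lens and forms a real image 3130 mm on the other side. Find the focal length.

f = 1290 mm (converging)

Real image ⇒ d_i = +3130 mm.
1/f = 1/d_o + 1/d_i = 1/(2200) + 1/(3130) = 0.0007740, so f = 1290 mm.
Since f is positive, the lens is converging.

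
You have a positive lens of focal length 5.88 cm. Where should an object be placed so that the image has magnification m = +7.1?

5.05 cm

m = −d_i/d_o ⇒ d_i = −m·d_o.
1/f = 1/d_o + 1/d_i = 1/d_o − 1/(m·d_o) = (1 − 1/m)/d_o, so d_o = f(1 − 1/m) = (5.880)(1 − 1/(+7.1)) = 5.05 cm.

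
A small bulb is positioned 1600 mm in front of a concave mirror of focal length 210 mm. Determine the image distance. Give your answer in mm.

242 mm

Mirror equation: 1/s_i = 1/f − 1/s_o = 1/(210.0) − 1/(1600) = 0.004762 − 0.0006250 = 0.004137, so s_i = 242 mm.
The image is real, inverted and reduced, in front of the mirror.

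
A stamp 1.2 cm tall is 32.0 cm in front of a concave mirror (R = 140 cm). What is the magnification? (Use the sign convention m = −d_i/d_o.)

f = R/2 = 140/2 = 70.00 cm.
1/d_i = 1/f − 1/d_o = 1/(70.00) − 1/(32.0) = -0.01696, so d_i = -58.95 cm.
m = −d_i/d_o = −(-58.95)/(32.0) = +1.84.
The image is virtual, upright and enlarged, behind the mirror.

m = +1.84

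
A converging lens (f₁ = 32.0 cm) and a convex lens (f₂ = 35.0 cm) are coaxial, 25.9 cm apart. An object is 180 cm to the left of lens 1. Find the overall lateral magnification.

Lens 1: 1/d_i1 = 1/(32.0) − 1/(180) = 0.02569, so d_i1 = 38.92 cm; m₁ = −d_i1/d_o1 = -0.2162.
d_o2 = 25.9 − (38.92) = -13.02 cm (virtual object).
Lens 2: 1/d_i2 = 1/(35.0) − 1/(-13.02) = 0.1054, so d_i2 = 9.490 cm; m₂ = −d_i2/d_o2 = +0.7289.
m = m₁·m₂ = (-0.2162)(+0.7289) = -0.158.

m = -0.158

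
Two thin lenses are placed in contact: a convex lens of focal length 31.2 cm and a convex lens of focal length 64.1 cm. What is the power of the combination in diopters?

P₁ = 1/f₁ = 1/(0.312 m) = +3.205 D; P₂ = 1/f₂ = 1/(0.641 m) = +1.560 D.
For thin lenses in contact, P = P₁ + P₂ = (+3.205) + (+1.560) = +4.77 D.

P = +4.77 D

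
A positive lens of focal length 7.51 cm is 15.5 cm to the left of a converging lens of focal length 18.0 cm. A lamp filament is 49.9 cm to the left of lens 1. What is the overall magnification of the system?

m = -0.281

Lens 1: 1/d_i1 = 1/(7.51) − 1/(49.9) = 0.1131, so d_i1 = 8.841 cm; m₁ = −d_i1/d_o1 = -0.1772.
d_o2 = 15.5 − (8.841) = 6.659 cm.
Lens 2: 1/d_i2 = 1/(18.0) − 1/(6.659) = -0.09462, so d_i2 = -10.57 cm; m₂ = −d_i2/d_o2 = +1.587.
m = m₁·m₂ = (-0.1772)(+1.587) = -0.281.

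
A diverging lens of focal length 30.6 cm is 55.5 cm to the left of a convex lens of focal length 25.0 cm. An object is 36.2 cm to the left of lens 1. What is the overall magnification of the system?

m = -0.243

f₁ = −30.6 cm (diverging).
Lens 1: 1/d_i1 = 1/(-30.6) − 1/(36.2) = -0.06030, so d_i1 = -16.58 cm; m₁ = −d_i1/d_o1 = +0.4580.
d_o2 = 55.5 − (-16.58) = 72.08 cm.
Lens 2: 1/d_i2 = 1/(25.0) − 1/(72.08) = 0.02613, so d_i2 = 38.28 cm; m₂ = −d_i2/d_o2 = -0.5310.
m = m₁·m₂ = (+0.4580)(-0.5310) = -0.243.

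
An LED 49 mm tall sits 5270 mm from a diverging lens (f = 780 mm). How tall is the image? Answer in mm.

For a diverging lens, f = -780 mm.
1/d_i = 1/f − 1/d_o = 1/(-780.0) − 1/(5270) = -0.001472, so d_i = -679.4 mm.
m = −d_i/d_o = +0.1289.
|h_i| = |m|·h_o = 0.1289 × 49 = 6.32 mm. The image is virtual, upright and reduced, on the same side as the object.

6.32 mm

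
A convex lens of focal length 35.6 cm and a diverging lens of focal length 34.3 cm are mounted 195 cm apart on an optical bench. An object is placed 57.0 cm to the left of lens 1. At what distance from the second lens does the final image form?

Lens 1: 1/d_i1 = 1/f₁ − 1/d_o1 = 1/(35.6) − 1/(57.0) = 0.01055, so d_i1 = 94.82 cm.
The intermediate image is 94.82 cm to the right of lens 1, which is 195 − (94.82) = 100.2 cm to the left of lens 2, so d_o2 = +100.2 cm.
Lens 2 is diverging, so f₂ = −34.3 cm.
Lens 2: 1/d_i2 = 1/f₂ − 1/d_o2 = 1/(-34.3) − 1/(100.2) = -0.03913, so d_i2 = -25.6 cm.
The final image is virtual, 25.6 cm to the left of lens 2 (overall magnification ≈ -0.42).

25.6 cm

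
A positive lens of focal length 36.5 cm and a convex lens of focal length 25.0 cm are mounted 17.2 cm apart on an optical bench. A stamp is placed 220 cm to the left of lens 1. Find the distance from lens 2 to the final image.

12.9 cm

Lens 1: 1/d_i1 = 1/f₁ − 1/d_o1 = 1/(36.5) − 1/(220) = 0.02285, so d_i1 = 43.76 cm.
The intermediate image is 43.76 cm to the right of lens 1, which lies 26.56 cm to the right of lens 2 — a virtual object — so d_o2 = −26.56 cm.
Lens 2: 1/d_i2 = 1/f₂ − 1/d_o2 = 1/(25.0) − 1/(-26.56) = 0.07765, so d_i2 = 12.9 cm.
The final image is real, 12.9 cm to the right of lens 2 (overall magnification ≈ -0.096).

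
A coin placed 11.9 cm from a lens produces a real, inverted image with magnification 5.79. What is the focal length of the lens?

f = 10.1 cm (converging)

m = −d_i/d_o ⇒ d_i = −m·d_o = −(-5.79)·(11.9) = 68.90 cm.
1/f = 1/d_o + 1/d_i = 1/(11.9) + 1/(68.90) = 0.09855, so f = 10.1 cm.
Since f is positive, the lens is converging.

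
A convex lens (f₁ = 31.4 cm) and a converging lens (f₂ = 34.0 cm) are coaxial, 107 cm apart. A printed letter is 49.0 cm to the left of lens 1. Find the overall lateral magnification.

Lens 1: 1/d_i1 = 1/(31.4) − 1/(49.0) = 0.01144, so d_i1 = 87.42 cm; m₁ = −d_i1/d_o1 = -1.784.
d_o2 = 107 − (87.42) = 19.58 cm.
Lens 2: 1/d_i2 = 1/(34.0) − 1/(19.58) = -0.02166, so d_i2 = -46.17 cm; m₂ = −d_i2/d_o2 = +2.358.
m = m₁·m₂ = (-1.784)(+2.358) = -4.21.

m = -4.21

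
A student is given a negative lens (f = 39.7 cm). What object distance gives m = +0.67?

For a negative lens, f = -39.7 cm.
m = −d_i/d_o ⇒ d_i = −m·d_o.
1/f = 1/d_o + 1/d_i = 1/d_o − 1/(m·d_o) = (1 − 1/m)/d_o, so d_o = f(1 − 1/m) = (-39.70)(1 − 1/(+0.67)) = 19.6 cm.

19.6 cm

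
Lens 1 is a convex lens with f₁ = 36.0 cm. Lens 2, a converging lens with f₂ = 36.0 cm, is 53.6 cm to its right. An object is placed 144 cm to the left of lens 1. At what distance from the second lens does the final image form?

Lens 1: 1/d_i1 = 1/f₁ − 1/d_o1 = 1/(36.0) − 1/(144) = 0.02083, so d_i1 = 48.00 cm.
The intermediate image is 48.00 cm to the right of lens 1, which is 53.6 − (48.00) = 5.600 cm to the left of lens 2, so d_o2 = +5.600 cm.
Lens 2: 1/d_i2 = 1/f₂ − 1/d_o2 = 1/(36.0) − 1/(5.600) = -0.1508, so d_i2 = -6.63 cm.
The final image is virtual, 6.63 cm to the left of lens 2 (overall magnification ≈ -0.39).

6.63 cm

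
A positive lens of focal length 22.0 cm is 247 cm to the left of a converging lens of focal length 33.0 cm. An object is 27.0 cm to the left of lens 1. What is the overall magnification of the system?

Lens 1: 1/d_i1 = 1/(22.0) − 1/(27.0) = 0.008418, so d_i1 = 118.8 cm; m₁ = −d_i1/d_o1 = -4.400.
d_o2 = 247 − (118.8) = 128.2 cm.
Lens 2: 1/d_i2 = 1/(33.0) − 1/(128.2) = 0.02250, so d_i2 = 44.44 cm; m₂ = −d_i2/d_o2 = -0.3466.
m = m₁·m₂ = (-4.400)(-0.3466) = +1.53.

m = +1.53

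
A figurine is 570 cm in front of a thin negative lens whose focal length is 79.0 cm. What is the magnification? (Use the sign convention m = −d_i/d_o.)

m = +0.122

For a negative lens, f = -79.0 cm.
1/d_i = 1/f − 1/d_o = 1/(-79.00) − 1/(570) = -0.01441, so d_i = -69.38 cm.
m = −d_i/d_o = −(-69.38)/(570) = +0.122.
The image is virtual, upright and reduced, on the same side as the object.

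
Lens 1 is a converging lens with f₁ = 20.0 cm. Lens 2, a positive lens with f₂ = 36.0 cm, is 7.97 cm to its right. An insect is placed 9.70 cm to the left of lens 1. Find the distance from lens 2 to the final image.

Lens 1: 1/d_i1 = 1/f₁ − 1/d_o1 = 1/(20.0) − 1/(9.70) = -0.05309, so d_i1 = -18.83 cm.
The intermediate image is 18.83 cm to the left of lens 1 (virtual), which is 7.97 − (-18.83) = 26.80 cm to the left of lens 2, so d_o2 = +26.80 cm.
Lens 2: 1/d_i2 = 1/f₂ − 1/d_o2 = 1/(36.0) − 1/(26.80) = -0.009536, so d_i2 = -105 cm.
The final image is virtual, 105 cm to the left of lens 2 (overall magnification ≈ 7.6).

105 cm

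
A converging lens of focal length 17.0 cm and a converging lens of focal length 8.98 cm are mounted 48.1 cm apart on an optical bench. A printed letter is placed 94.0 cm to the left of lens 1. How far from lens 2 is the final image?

Lens 1: 1/d_i1 = 1/f₁ − 1/d_o1 = 1/(17.0) − 1/(94.0) = 0.04819, so d_i1 = 20.75 cm.
The intermediate image is 20.75 cm to the right of lens 1, which is 48.1 − (20.75) = 27.35 cm to the left of lens 2, so d_o2 = +27.35 cm.
Lens 2: 1/d_i2 = 1/f₂ − 1/d_o2 = 1/(8.98) − 1/(27.35) = 0.07480, so d_i2 = 13.4 cm.
The final image is real, 13.4 cm to the right of lens 2 (overall magnification ≈ 0.11).

13.4 cm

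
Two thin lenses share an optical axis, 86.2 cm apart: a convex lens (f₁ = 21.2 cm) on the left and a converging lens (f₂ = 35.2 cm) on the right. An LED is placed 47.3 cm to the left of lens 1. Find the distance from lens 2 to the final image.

134 cm

Lens 1: 1/d_i1 = 1/f₁ − 1/d_o1 = 1/(21.2) − 1/(47.3) = 0.02603, so d_i1 = 38.42 cm.
The intermediate image is 38.42 cm to the right of lens 1, which is 86.2 − (38.42) = 47.78 cm to the left of lens 2, so d_o2 = +47.78 cm.
Lens 2: 1/d_i2 = 1/f₂ − 1/d_o2 = 1/(35.2) − 1/(47.78) = 0.007480, so d_i2 = 134 cm.
The final image is real, 134 cm to the right of lens 2 (overall magnification ≈ 2.3).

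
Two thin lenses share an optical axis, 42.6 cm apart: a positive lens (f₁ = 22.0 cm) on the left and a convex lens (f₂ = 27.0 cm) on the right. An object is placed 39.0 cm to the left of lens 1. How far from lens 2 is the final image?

6.09 cm

Lens 1: 1/d_i1 = 1/f₁ − 1/d_o1 = 1/(22.0) − 1/(39.0) = 0.01981, so d_i1 = 50.47 cm.
The intermediate image is 50.47 cm to the right of lens 1, which lies 7.870 cm to the right of lens 2 — a virtual object — so d_o2 = −7.870 cm.
Lens 2: 1/d_i2 = 1/f₂ − 1/d_o2 = 1/(27.0) − 1/(-7.870) = 0.1641, so d_i2 = 6.09 cm.
The final image is real, 6.09 cm to the right of lens 2 (overall magnification ≈ -1.0).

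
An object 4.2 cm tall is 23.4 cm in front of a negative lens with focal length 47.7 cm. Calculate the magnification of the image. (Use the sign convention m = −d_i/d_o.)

For a negative lens, f = -47.7 cm.
1/d_i = 1/f − 1/d_o = 1/(-47.70) − 1/(23.4) = -0.06370, so d_i = -15.70 cm.
m = −d_i/d_o = −(-15.70)/(23.4) = +0.671.
The image is virtual, upright and reduced, on the same side as the object.

m = +0.671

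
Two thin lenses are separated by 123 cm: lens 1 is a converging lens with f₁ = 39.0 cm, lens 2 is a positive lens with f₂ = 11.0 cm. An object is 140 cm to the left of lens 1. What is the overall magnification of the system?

m = +0.0733

Lens 1: 1/d_i1 = 1/(39.0) − 1/(140) = 0.01850, so d_i1 = 54.06 cm; m₁ = −d_i1/d_o1 = -0.3861.
d_o2 = 123 − (54.06) = 68.94 cm.
Lens 2: 1/d_i2 = 1/(11.0) − 1/(68.94) = 0.07640, so d_i2 = 13.09 cm; m₂ = −d_i2/d_o2 = -0.1899.
m = m₁·m₂ = (-0.3861)(-0.1899) = +0.0733.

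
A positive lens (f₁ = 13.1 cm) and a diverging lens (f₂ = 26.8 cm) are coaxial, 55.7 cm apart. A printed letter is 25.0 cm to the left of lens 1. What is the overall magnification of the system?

Lens 1: 1/d_i1 = 1/(13.1) − 1/(25.0) = 0.03634, so d_i1 = 27.52 cm; m₁ = −d_i1/d_o1 = -1.101.
d_o2 = 55.7 − (27.52) = 28.18 cm.
f₂ = −26.8 cm (diverging).
Lens 2: 1/d_i2 = 1/(-26.8) − 1/(28.18) = -0.07280, so d_i2 = -13.74 cm; m₂ = −d_i2/d_o2 = +0.4874.
m = m₁·m₂ = (-1.101)(+0.4874) = -0.537.

m = -0.537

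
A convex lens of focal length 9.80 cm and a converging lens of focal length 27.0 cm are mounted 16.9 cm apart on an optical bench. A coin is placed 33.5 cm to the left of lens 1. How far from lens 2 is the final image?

3.44 cm

Lens 1: 1/d_i1 = 1/f₁ − 1/d_o1 = 1/(9.80) − 1/(33.5) = 0.07219, so d_i1 = 13.85 cm.
The intermediate image is 13.85 cm to the right of lens 1, which is 16.9 − (13.85) = 3.050 cm to the left of lens 2, so d_o2 = +3.050 cm.
Lens 2: 1/d_i2 = 1/f₂ − 1/d_o2 = 1/(27.0) − 1/(3.050) = -0.2908, so d_i2 = -3.44 cm.
The final image is virtual, 3.44 cm to the left of lens 2 (overall magnification ≈ -0.47).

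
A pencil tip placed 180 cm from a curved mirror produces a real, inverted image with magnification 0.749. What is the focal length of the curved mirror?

f = 77.1 cm (concave)

m = −d_i/d_o ⇒ d_i = −m·d_o = −(-0.749)·(180) = 134.8 cm.
1/f = 1/d_o + 1/d_i = 1/(180) + 1/(134.8) = 0.01297, so f = 77.1 cm.
Since f is positive, the curved mirror is concave.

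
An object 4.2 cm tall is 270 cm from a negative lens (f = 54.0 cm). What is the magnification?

m = +0.167

For a negative lens, f = -54.0 cm.
1/d_i = 1/f − 1/d_o = 1/(-54.00) − 1/(270) = -0.02222, so d_i = -45.00 cm.
m = −d_i/d_o = −(-45.00)/(270) = +0.167.
The image is virtual, upright and reduced, on the same side as the object.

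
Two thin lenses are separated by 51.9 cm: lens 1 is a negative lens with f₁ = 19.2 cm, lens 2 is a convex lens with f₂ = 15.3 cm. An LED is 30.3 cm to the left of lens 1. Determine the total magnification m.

m = -0.123

f₁ = −19.2 cm (diverging).
Lens 1: 1/d_i1 = 1/(-19.2) − 1/(30.3) = -0.08509, so d_i1 = -11.75 cm; m₁ = −d_i1/d_o1 = +0.3878.
d_o2 = 51.9 − (-11.75) = 63.65 cm.
Lens 2: 1/d_i2 = 1/(15.3) − 1/(63.65) = 0.04965, so d_i2 = 20.14 cm; m₂ = −d_i2/d_o2 = -0.3164.
m = m₁·m₂ = (+0.3878)(-0.3164) = -0.123.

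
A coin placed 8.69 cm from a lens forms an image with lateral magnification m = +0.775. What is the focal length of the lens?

f = -29.9 cm (diverging)

m = −d_i/d_o ⇒ d_i = −m·d_o = −(+0.775)·(8.69) = -6.735 cm.
1/f = 1/d_o + 1/d_i = 1/(8.69) + 1/(-6.735) = -0.03340, so f = -29.9 cm.
Since f is negative, the lens is diverging.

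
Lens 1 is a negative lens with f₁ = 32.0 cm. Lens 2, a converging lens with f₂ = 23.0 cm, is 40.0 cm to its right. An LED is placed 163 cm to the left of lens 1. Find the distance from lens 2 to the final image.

35.1 cm

Lens 1 is diverging, so f₁ = −32.0 cm.
Lens 1: 1/d_i1 = 1/f₁ − 1/d_o1 = 1/(-32.0) − 1/(163) = -0.03738, so d_i1 = -26.75 cm.
The intermediate image is 26.75 cm to the left of lens 1 (virtual), which is 40.0 − (-26.75) = 66.75 cm to the left of lens 2, so d_o2 = +66.75 cm.
Lens 2: 1/d_i2 = 1/f₂ − 1/d_o2 = 1/(23.0) − 1/(66.75) = 0.02850, so d_i2 = 35.1 cm.
The final image is real, 35.1 cm to the right of lens 2 (overall magnification ≈ -0.086).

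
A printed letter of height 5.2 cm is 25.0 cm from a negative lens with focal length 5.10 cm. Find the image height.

0.881 cm

For a negative lens, f = -5.10 cm.
1/d_i = 1/f − 1/d_o = 1/(-5.100) − 1/(25.0) = -0.2361, so d_i = -4.236 cm.
m = −d_i/d_o = +0.1694.
|h_i| = |m|·h_o = 0.1694 × 5.2 = 0.881 cm. The image is virtual, upright and reduced, on the same side as the object.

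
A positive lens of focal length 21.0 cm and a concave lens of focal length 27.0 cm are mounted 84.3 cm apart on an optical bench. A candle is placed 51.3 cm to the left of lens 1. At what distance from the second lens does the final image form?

17.4 cm

Lens 1: 1/d_i1 = 1/f₁ − 1/d_o1 = 1/(21.0) − 1/(51.3) = 0.02813, so d_i1 = 35.55 cm.
The intermediate image is 35.55 cm to the right of lens 1, which is 84.3 − (35.55) = 48.75 cm to the left of lens 2, so d_o2 = +48.75 cm.
Lens 2 is diverging, so f₂ = −27.0 cm.
Lens 2: 1/d_i2 = 1/f₂ − 1/d_o2 = 1/(-27.0) − 1/(48.75) = -0.05755, so d_i2 = -17.4 cm.
The final image is virtual, 17.4 cm to the left of lens 2 (overall magnification ≈ -0.25).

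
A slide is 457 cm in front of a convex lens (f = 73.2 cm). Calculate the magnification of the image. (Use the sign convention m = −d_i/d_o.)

1/d_i = 1/f − 1/d_o = 1/(73.20) − 1/(457) = 0.01147, so d_i = 87.16 cm.
m = −d_i/d_o = −(87.16)/(457) = -0.191.
The image is real, inverted and reduced, on the far side of the lens.

m = -0.191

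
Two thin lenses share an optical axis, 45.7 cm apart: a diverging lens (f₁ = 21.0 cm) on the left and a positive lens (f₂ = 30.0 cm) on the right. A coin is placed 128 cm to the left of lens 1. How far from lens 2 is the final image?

Lens 1 is diverging, so f₁ = −21.0 cm.
Lens 1: 1/d_i1 = 1/f₁ − 1/d_o1 = 1/(-21.0) − 1/(128) = -0.05543, so d_i1 = -18.04 cm.
The intermediate image is 18.04 cm to the left of lens 1 (virtual), which is 45.7 − (-18.04) = 63.74 cm to the left of lens 2, so d_o2 = +63.74 cm.
Lens 2: 1/d_i2 = 1/f₂ − 1/d_o2 = 1/(30.0) − 1/(63.74) = 0.01764, so d_i2 = 56.7 cm.
The final image is real, 56.7 cm to the right of lens 2 (overall magnification ≈ -0.13).

56.7 cm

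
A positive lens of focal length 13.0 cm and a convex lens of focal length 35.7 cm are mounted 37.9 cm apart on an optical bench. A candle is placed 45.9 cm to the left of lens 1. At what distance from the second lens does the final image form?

Lens 1: 1/d_i1 = 1/f₁ − 1/d_o1 = 1/(13.0) − 1/(45.9) = 0.05514, so d_i1 = 18.14 cm.
The intermediate image is 18.14 cm to the right of lens 1, which is 37.9 − (18.14) = 19.76 cm to the left of lens 2, so d_o2 = +19.76 cm.
Lens 2: 1/d_i2 = 1/f₂ − 1/d_o2 = 1/(35.7) − 1/(19.76) = -0.02260, so d_i2 = -44.3 cm.
The final image is virtual, 44.3 cm to the left of lens 2 (overall magnification ≈ -0.89).

44.3 cm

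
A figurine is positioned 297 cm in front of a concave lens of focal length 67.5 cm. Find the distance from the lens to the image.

55.0 cm

For a concave lens, f = -67.5 cm.
Thin-lens equation: 1/s_i = 1/f − 1/s_o = 1/(-67.50) − 1/(297) = -0.01481 − 0.003367 = -0.01818, so s_i = -55.0 cm.
The image is virtual, upright and reduced, on the same side as the object.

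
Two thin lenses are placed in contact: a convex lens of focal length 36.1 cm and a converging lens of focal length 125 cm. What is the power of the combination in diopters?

P₁ = 1/f₁ = 1/(0.361 m) = +2.770 D; P₂ = 1/f₂ = 1/(1.25 m) = +0.8000 D.
For thin lenses in contact, P = P₁ + P₂ = (+2.770) + (+0.8000) = +3.57 D.

P = +3.57 D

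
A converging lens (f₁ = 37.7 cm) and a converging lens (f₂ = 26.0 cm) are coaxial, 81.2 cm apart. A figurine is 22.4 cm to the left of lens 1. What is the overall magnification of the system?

Lens 1: 1/d_i1 = 1/(37.7) − 1/(22.4) = -0.01812, so d_i1 = -55.19 cm; m₁ = −d_i1/d_o1 = +2.464.
d_o2 = 81.2 − (-55.19) = 136.4 cm.
Lens 2: 1/d_i2 = 1/(26.0) − 1/(136.4) = 0.03113, so d_i2 = 32.12 cm; m₂ = −d_i2/d_o2 = -0.2355.
m = m₁·m₂ = (+2.464)(-0.2355) = -0.580.

m = -0.580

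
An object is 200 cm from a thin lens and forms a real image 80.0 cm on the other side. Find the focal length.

f = 57.1 cm (converging)

Real image ⇒ d_i = +80.0 cm.
1/f = 1/d_o + 1/d_i = 1/(200) + 1/(80.0) = 0.01750, so f = 57.1 cm.
Since f is positive, the thin lens is converging.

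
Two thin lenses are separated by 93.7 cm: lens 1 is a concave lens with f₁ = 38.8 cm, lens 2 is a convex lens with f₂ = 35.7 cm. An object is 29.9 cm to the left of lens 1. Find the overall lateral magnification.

f₁ = −38.8 cm (diverging).
Lens 1: 1/d_i1 = 1/(-38.8) − 1/(29.9) = -0.05922, so d_i1 = -16.89 cm; m₁ = −d_i1/d_o1 = +0.5649.
d_o2 = 93.7 − (-16.89) = 110.6 cm.
Lens 2: 1/d_i2 = 1/(35.7) − 1/(110.6) = 0.01897, so d_i2 = 52.72 cm; m₂ = −d_i2/d_o2 = -0.4766.
m = m₁·m₂ = (+0.5649)(-0.4766) = -0.269.

m = -0.269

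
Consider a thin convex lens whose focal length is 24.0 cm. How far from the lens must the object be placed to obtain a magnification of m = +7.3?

m = −d_i/d_o ⇒ d_i = −m·d_o.
1/f = 1/d_o + 1/d_i = 1/d_o − 1/(m·d_o) = (1 − 1/m)/d_o, so d_o = f(1 − 1/m) = (24.00)(1 − 1/(+7.3)) = 20.7 cm.

20.7 cm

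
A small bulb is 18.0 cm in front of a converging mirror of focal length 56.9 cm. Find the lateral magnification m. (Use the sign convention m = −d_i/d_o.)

1/d_i = 1/f − 1/d_o = 1/(56.90) − 1/(18.0) = -0.03798, so d_i = -26.33 cm.
m = −d_i/d_o = −(-26.33)/(18.0) = +1.46.
The image is virtual, upright and enlarged, behind the mirror.

m = +1.46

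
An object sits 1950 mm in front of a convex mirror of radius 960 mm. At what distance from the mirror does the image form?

f = R/2 = 960/2 = 480.0 mm; for a convex mirror, f = -480.0 mm.
Mirror equation: 1/v = 1/f − 1/u = 1/(-480.0) − 1/(1950) = -0.002083 − 0.0005128 = -0.002596, so v = -385 mm.
The image is virtual, upright and reduced, behind the mirror.

385 mm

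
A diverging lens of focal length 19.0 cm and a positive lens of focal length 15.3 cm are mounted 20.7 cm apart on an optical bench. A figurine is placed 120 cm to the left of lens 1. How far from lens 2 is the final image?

Lens 1 is diverging, so f₁ = −19.0 cm.
Lens 1: 1/d_i1 = 1/f₁ − 1/d_o1 = 1/(-19.0) − 1/(120) = -0.06096, so d_i1 = -16.40 cm.
The intermediate image is 16.40 cm to the left of lens 1 (virtual), which is 20.7 − (-16.40) = 37.10 cm to the left of lens 2, so d_o2 = +37.10 cm.
Lens 2: 1/d_i2 = 1/f₂ − 1/d_o2 = 1/(15.3) − 1/(37.10) = 0.03841, so d_i2 = 26.0 cm.
The final image is real, 26.0 cm to the right of lens 2 (overall magnification ≈ -0.096).

26.0 cm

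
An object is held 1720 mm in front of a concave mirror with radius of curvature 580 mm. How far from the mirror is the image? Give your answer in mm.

349 mm

f = R/2 = 580/2 = 290.0 mm.
Mirror equation: 1/v = 1/f − 1/u = 1/(290.0) − 1/(1720) = 0.003448 − 0.0005814 = 0.002867, so v = 349 mm.
The image is real, inverted and reduced, in front of the mirror.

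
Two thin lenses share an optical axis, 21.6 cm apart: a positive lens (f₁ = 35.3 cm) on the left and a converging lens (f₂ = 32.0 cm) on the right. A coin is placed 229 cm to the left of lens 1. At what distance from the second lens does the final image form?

Lens 1: 1/d_i1 = 1/f₁ − 1/d_o1 = 1/(35.3) − 1/(229) = 0.02396, so d_i1 = 41.73 cm.
The intermediate image is 41.73 cm to the right of lens 1, which lies 20.13 cm to the right of lens 2 — a virtual object — so d_o2 = −20.13 cm.
Lens 2: 1/d_i2 = 1/f₂ − 1/d_o2 = 1/(32.0) − 1/(-20.13) = 0.08093, so d_i2 = 12.4 cm.
The final image is real, 12.4 cm to the right of lens 2 (overall magnification ≈ -0.11).

12.4 cm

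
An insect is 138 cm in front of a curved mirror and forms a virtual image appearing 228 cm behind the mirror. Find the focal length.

Virtual image ⇒ d_i = −228 cm.
1/f = 1/d_o + 1/d_i = 1/(138) + 1/(-228) = 0.002860, so f = 350 cm.
Since f is positive, the curved mirror is concave.

f = 350 cm (concave)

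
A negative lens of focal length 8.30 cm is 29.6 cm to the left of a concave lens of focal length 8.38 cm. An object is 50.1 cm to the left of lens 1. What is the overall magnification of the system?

m = +0.0264

f₁ = −8.30 cm (diverging).
Lens 1: 1/d_i1 = 1/(-8.30) − 1/(50.1) = -0.1404, so d_i1 = -7.120 cm; m₁ = −d_i1/d_o1 = +0.1421.
d_o2 = 29.6 − (-7.120) = 36.72 cm.
f₂ = −8.38 cm (diverging).
Lens 2: 1/d_i2 = 1/(-8.38) − 1/(36.72) = -0.1466, so d_i2 = -6.823 cm; m₂ = −d_i2/d_o2 = +0.1858.
m = m₁·m₂ = (+0.1421)(+0.1858) = +0.0264.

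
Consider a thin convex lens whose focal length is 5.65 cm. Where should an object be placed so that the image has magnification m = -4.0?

7.06 cm

m = −d_i/d_o ⇒ d_i = −m·d_o.
1/f = 1/d_o + 1/d_i = 1/d_o − 1/(m·d_o) = (1 − 1/m)/d_o, so d_o = f(1 − 1/m) = (5.650)(1 − 1/(-4.0)) = 7.06 cm.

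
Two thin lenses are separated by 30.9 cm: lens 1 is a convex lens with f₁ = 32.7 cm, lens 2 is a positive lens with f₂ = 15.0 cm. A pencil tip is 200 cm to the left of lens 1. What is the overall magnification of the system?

Lens 1: 1/d_i1 = 1/(32.7) − 1/(200) = 0.02558, so d_i1 = 39.09 cm; m₁ = −d_i1/d_o1 = -0.1955.
d_o2 = 30.9 − (39.09) = -8.190 cm (virtual object).
Lens 2: 1/d_i2 = 1/(15.0) − 1/(-8.190) = 0.1888, so d_i2 = 5.298 cm; m₂ = −d_i2/d_o2 = +0.6468.
m = m₁·m₂ = (-0.1955)(+0.6468) = -0.126.

m = -0.126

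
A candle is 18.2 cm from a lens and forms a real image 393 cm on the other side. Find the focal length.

Real image ⇒ d_i = +393 cm.
1/f = 1/d_o + 1/d_i = 1/(18.2) + 1/(393) = 0.05749, so f = 17.4 cm.
Since f is positive, the lens is converging.

f = 17.4 cm (converging)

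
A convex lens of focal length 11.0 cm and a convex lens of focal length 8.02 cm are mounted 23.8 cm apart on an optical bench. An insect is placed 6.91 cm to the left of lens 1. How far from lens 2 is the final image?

9.89 cm

Lens 1: 1/d_i1 = 1/f₁ − 1/d_o1 = 1/(11.0) − 1/(6.91) = -0.05381, so d_i1 = -18.58 cm.
The intermediate image is 18.58 cm to the left of lens 1 (virtual), which is 23.8 − (-18.58) = 42.38 cm to the left of lens 2, so d_o2 = +42.38 cm.
Lens 2: 1/d_i2 = 1/f₂ − 1/d_o2 = 1/(8.02) − 1/(42.38) = 0.1011, so d_i2 = 9.89 cm.
The final image is real, 9.89 cm to the right of lens 2 (overall magnification ≈ -0.63).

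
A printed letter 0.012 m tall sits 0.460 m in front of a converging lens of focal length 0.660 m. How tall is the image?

1/d_i = 1/f − 1/d_o = 1/(0.6600) − 1/(0.460) = -0.6588, so d_i = -1.518 m.
m = −d_i/d_o = +3.300.
|h_i| = |m|·h_o = 3.300 × 0.012 = 0.0396 m. The image is virtual, upright and enlarged, on the same side as the object.

0.0396 m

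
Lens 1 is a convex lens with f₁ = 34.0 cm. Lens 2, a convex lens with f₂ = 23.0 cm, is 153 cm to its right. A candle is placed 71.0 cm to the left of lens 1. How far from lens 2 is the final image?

Lens 1: 1/d_i1 = 1/f₁ − 1/d_o1 = 1/(34.0) − 1/(71.0) = 0.01533, so d_i1 = 65.24 cm.
The intermediate image is 65.24 cm to the right of lens 1, which is 153 − (65.24) = 87.76 cm to the left of lens 2, so d_o2 = +87.76 cm.
Lens 2: 1/d_i2 = 1/f₂ − 1/d_o2 = 1/(23.0) − 1/(87.76) = 0.03208, so d_i2 = 31.2 cm.
The final image is real, 31.2 cm to the right of lens 2 (overall magnification ≈ 0.33).

31.2 cm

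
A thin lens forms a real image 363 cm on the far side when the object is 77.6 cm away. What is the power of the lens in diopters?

d_i = +363 cm.
1/f = 1/d_o + 1/d_i = 1/(77.6) + 1/(363) = 0.01564 cm⁻¹.
f = 63.93 cm = 0.6393 m, so P = 1/f = +1.56 D.

P = +1.56 D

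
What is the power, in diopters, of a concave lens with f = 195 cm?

P = -0.513 D

For a concave lens, f = −195 cm.
f = -195 cm = -1.95 m.
P = 1/f = 1/(-1.95 m) = -0.513 D.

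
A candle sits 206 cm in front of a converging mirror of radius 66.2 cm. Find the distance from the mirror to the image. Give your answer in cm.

39.4 cm

f = R/2 = 66.2/2 = 33.10 cm.
Mirror equation: 1/q = 1/f − 1/p = 1/(33.10) − 1/(206) = 0.03021 − 0.004854 = 0.02536, so q = 39.4 cm.
The image is real, inverted and reduced, in front of the mirror.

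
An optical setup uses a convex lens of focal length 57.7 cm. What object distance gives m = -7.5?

m = −d_i/d_o ⇒ d_i = −m·d_o.
1/f = 1/d_o + 1/d_i = 1/d_o − 1/(m·d_o) = (1 − 1/m)/d_o, so d_o = f(1 − 1/m) = (57.70)(1 − 1/(-7.5)) = 65.4 cm.

65.4 cm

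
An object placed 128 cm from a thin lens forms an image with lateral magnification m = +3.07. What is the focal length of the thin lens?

f = 190 cm (converging)

m = −d_i/d_o ⇒ d_i = −m·d_o = −(+3.07)·(128) = -393.0 cm.
1/f = 1/d_o + 1/d_i = 1/(128) + 1/(-393.0) = 0.005268, so f = 190 cm.
Since f is positive, the thin lens is converging.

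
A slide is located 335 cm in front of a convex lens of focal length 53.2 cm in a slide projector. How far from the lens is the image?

Lens equation: 1/s_i = 1/f − 1/s_o = 1/(53.20) − 1/(335) = 0.01880 − 0.002985 = 0.01581, so s_i = 63.2 cm.
The image is real, inverted and reduced, on the far side of the lens.

63.2 cm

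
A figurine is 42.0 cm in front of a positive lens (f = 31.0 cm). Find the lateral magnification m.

m = -2.82

1/d_i = 1/f − 1/d_o = 1/(31.00) − 1/(42.0) = 0.008449, so d_i = 118.4 cm.
m = −d_i/d_o = −(118.4)/(42.0) = -2.82.
The image is real, inverted and enlarged, on the far side of the lens.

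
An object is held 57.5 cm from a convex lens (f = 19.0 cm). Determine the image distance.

Lens equation: 1/s_i = 1/f − 1/s_o = 1/(19.00) − 1/(57.5) = 0.05263 − 0.01739 = 0.03524, so s_i = 28.4 cm.
The image is real, inverted and reduced, on the far side of the lens.

28.4 cm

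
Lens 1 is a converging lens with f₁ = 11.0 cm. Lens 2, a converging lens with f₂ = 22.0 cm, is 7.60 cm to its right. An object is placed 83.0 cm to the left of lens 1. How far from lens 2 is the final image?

Lens 1: 1/d_i1 = 1/f₁ − 1/d_o1 = 1/(11.0) − 1/(83.0) = 0.07886, so d_i1 = 12.68 cm.
The intermediate image is 12.68 cm to the right of lens 1, which lies 5.080 cm to the right of lens 2 — a virtual object — so d_o2 = −5.080 cm.
Lens 2: 1/d_i2 = 1/f₂ − 1/d_o2 = 1/(22.0) − 1/(-5.080) = 0.2423, so d_i2 = 4.13 cm.
The final image is real, 4.13 cm to the right of lens 2 (overall magnification ≈ -0.12).

4.13 cm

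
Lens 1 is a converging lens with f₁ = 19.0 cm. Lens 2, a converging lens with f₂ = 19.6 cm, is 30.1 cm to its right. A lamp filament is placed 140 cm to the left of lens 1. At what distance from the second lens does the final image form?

Lens 1: 1/d_i1 = 1/f₁ − 1/d_o1 = 1/(19.0) − 1/(140) = 0.04549, so d_i1 = 21.98 cm.
The intermediate image is 21.98 cm to the right of lens 1, which is 30.1 − (21.98) = 8.120 cm to the left of lens 2, so d_o2 = +8.120 cm.
Lens 2: 1/d_i2 = 1/f₂ − 1/d_o2 = 1/(19.6) − 1/(8.120) = -0.07213, so d_i2 = -13.9 cm.
The final image is virtual, 13.9 cm to the left of lens 2 (overall magnification ≈ -0.27).

13.9 cm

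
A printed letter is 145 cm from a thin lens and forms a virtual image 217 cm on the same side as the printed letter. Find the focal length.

f = 437 cm (converging)

Virtual image ⇒ d_i = −217 cm.
1/f = 1/d_o + 1/d_i = 1/(145) + 1/(-217) = 0.002288, so f = 437 cm.
Since f is positive, the thin lens is converging.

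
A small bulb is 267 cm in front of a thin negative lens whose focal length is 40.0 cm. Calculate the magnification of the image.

m = +0.130

For a negative lens, f = -40.0 cm.
1/d_i = 1/f − 1/d_o = 1/(-40.00) − 1/(267) = -0.02875, so d_i = -34.79 cm.
m = −d_i/d_o = −(-34.79)/(267) = +0.130.
The image is virtual, upright and reduced, on the same side as the object.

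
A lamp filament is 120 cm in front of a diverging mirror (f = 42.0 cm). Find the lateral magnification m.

m = +0.259

For a diverging mirror, f = -42.0 cm.
1/d_i = 1/f − 1/d_o = 1/(-42.00) − 1/(120) = -0.03214, so d_i = -31.11 cm.
m = −d_i/d_o = −(-31.11)/(120) = +0.259.
The image is virtual, upright and reduced, behind the mirror.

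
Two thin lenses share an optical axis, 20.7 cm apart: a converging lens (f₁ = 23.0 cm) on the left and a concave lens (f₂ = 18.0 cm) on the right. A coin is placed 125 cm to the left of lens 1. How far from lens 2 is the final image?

12.8 cm

Lens 1: 1/d_i1 = 1/f₁ − 1/d_o1 = 1/(23.0) − 1/(125) = 0.03548, so d_i1 = 28.19 cm.
The intermediate image is 28.19 cm to the right of lens 1, which lies 7.490 cm to the right of lens 2 — a virtual object — so d_o2 = −7.490 cm.
Lens 2 is diverging, so f₂ = −18.0 cm.
Lens 2: 1/d_i2 = 1/f₂ − 1/d_o2 = 1/(-18.0) − 1/(-7.490) = 0.07796, so d_i2 = 12.8 cm.
The final image is real, 12.8 cm to the right of lens 2 (overall magnification ≈ -0.39).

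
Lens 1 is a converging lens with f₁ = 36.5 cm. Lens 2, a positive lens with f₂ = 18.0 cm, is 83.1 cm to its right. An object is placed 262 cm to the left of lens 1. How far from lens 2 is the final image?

Lens 1: 1/d_i1 = 1/f₁ − 1/d_o1 = 1/(36.5) − 1/(262) = 0.02358, so d_i1 = 42.41 cm.
The intermediate image is 42.41 cm to the right of lens 1, which is 83.1 − (42.41) = 40.69 cm to the left of lens 2, so d_o2 = +40.69 cm.
Lens 2: 1/d_i2 = 1/f₂ − 1/d_o2 = 1/(18.0) − 1/(40.69) = 0.03098, so d_i2 = 32.3 cm.
The final image is real, 32.3 cm to the right of lens 2 (overall magnification ≈ 0.13).

32.3 cm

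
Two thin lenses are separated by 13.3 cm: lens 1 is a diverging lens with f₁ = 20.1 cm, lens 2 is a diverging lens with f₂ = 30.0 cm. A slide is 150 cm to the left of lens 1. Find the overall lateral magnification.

f₁ = −20.1 cm (diverging).
Lens 1: 1/d_i1 = 1/(-20.1) − 1/(150) = -0.05642, so d_i1 = -17.72 cm; m₁ = −d_i1/d_o1 = +0.1181.
d_o2 = 13.3 − (-17.72) = 31.02 cm.
f₂ = −30.0 cm (diverging).
Lens 2: 1/d_i2 = 1/(-30.0) − 1/(31.02) = -0.06557, so d_i2 = -15.25 cm; m₂ = −d_i2/d_o2 = +0.4916.
m = m₁·m₂ = (+0.1181)(+0.4916) = +0.0581.

m = +0.0581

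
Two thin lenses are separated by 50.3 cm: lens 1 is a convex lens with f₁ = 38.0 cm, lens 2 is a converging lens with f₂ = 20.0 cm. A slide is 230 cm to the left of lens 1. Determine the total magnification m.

Lens 1: 1/d_i1 = 1/(38.0) − 1/(230) = 0.02197, so d_i1 = 45.52 cm; m₁ = −d_i1/d_o1 = -0.1979.
d_o2 = 50.3 − (45.52) = 4.780 cm.
Lens 2: 1/d_i2 = 1/(20.0) − 1/(4.780) = -0.1592, so d_i2 = -6.281 cm; m₂ = −d_i2/d_o2 = +1.314.
m = m₁·m₂ = (-0.1979)(+1.314) = -0.260.

m = -0.260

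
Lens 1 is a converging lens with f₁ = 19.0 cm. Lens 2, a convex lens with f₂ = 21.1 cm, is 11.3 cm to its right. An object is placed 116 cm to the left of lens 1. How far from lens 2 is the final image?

7.41 cm

Lens 1: 1/d_i1 = 1/f₁ − 1/d_o1 = 1/(19.0) − 1/(116) = 0.04401, so d_i1 = 22.72 cm.
The intermediate image is 22.72 cm to the right of lens 1, which lies 11.42 cm to the right of lens 2 — a virtual object — so d_o2 = −11.42 cm.
Lens 2: 1/d_i2 = 1/f₂ − 1/d_o2 = 1/(21.1) − 1/(-11.42) = 0.1350, so d_i2 = 7.41 cm.
The final image is real, 7.41 cm to the right of lens 2 (overall magnification ≈ -0.13).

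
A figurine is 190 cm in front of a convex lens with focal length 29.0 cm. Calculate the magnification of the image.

m = -0.180

1/d_i = 1/f − 1/d_o = 1/(29.00) − 1/(190) = 0.02922, so d_i = 34.22 cm.
m = −d_i/d_o = −(34.22)/(190) = -0.180.
The image is real, inverted and reduced, on the far side of the lens.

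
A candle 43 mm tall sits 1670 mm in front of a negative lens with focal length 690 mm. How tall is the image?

12.6 mm

For a negative lens, f = -690 mm.
1/d_i = 1/f − 1/d_o = 1/(-690.0) − 1/(1670) = -0.002048, so d_i = -488.3 mm.
m = −d_i/d_o = +0.2924.
|h_i| = |m|·h_o = 0.2924 × 43 = 12.6 mm. The image is virtual, upright and reduced, on the same side as the object.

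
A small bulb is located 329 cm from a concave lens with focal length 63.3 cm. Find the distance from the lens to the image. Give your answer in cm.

53.1 cm

For a concave lens, f = -63.3 cm.
Thin-lens equation: 1/v = 1/f − 1/u = 1/(-63.30) − 1/(329) = -0.01580 − 0.003040 = -0.01884, so v = -53.1 cm.
The image is virtual, upright and reduced, on the same side as the object.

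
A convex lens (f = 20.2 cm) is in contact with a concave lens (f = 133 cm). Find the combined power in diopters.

P = +4.20 D

P₁ = 1/f₁ = 1/(0.202 m) = +4.950 D; P₂ = 1/f₂ = 1/(-1.33 m) = -0.7519 D.
For thin lenses in contact, P = P₁ + P₂ = (+4.950) + (-0.7519) = +4.20 D.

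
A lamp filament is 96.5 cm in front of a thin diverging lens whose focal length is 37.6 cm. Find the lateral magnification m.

For a diverging lens, f = -37.6 cm.
1/d_i = 1/f − 1/d_o = 1/(-37.60) − 1/(96.5) = -0.03696, so d_i = -27.06 cm.
m = −d_i/d_o = −(-27.06)/(96.5) = +0.280.
The image is virtual, upright and reduced, on the same side as the object.

m = +0.280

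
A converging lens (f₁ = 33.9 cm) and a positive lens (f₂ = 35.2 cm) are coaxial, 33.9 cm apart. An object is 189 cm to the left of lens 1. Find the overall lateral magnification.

Lens 1: 1/d_i1 = 1/(33.9) − 1/(189) = 0.02421, so d_i1 = 41.31 cm; m₁ = −d_i1/d_o1 = -0.2186.
d_o2 = 33.9 − (41.31) = -7.410 cm (virtual object).
Lens 2: 1/d_i2 = 1/(35.2) − 1/(-7.410) = 0.1634, so d_i2 = 6.121 cm; m₂ = −d_i2/d_o2 = +0.8261.
m = m₁·m₂ = (-0.2186)(+0.8261) = -0.181.

m = -0.181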